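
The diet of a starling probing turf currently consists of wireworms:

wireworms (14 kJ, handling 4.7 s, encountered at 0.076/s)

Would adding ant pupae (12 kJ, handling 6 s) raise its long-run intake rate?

Yes

Current rate: (0.076×14)/(1 + 0.076×4.7) = 0.784 kJ/s.
Profitability of ant pupae: 12/6 = 2 kJ/s.
2 > 0.784, so adding ant pupae raises the average — include it.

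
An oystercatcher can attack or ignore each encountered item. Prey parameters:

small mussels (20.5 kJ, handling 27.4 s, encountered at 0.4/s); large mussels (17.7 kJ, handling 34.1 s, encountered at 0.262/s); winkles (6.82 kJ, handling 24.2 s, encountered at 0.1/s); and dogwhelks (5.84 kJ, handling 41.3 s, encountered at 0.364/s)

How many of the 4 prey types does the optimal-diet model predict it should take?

1

E/h in descending order: small mussels 0.748, large mussels 0.519, winkles 0.282, dogwhelks 0.141 kJ/s. The optimal diet is the largest prefix of this list for which every included type satisfies E_i/h_i > R on the types above it.
Rate on top 1: 0.6856. large mussels: 0.519 < 0.6856 → exclude; stop.
Optimal diet: small mussels — 1 of 4 types.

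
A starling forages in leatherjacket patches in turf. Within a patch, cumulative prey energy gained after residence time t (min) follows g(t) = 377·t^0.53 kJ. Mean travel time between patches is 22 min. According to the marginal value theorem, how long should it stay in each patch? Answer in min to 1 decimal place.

24.8 min

By the marginal value theorem, leave when the instantaneous gain rate g'(t) equals the habitat-wide average g(t)/(T + t).
g'(t) = 0.53·377·t^-0.47. Setting 0.53·377·t^-0.47 = 377·t^0.53/(22+t) gives 0.53(22+t) = t, so 0.47·t = 0.53×22.
t* = 0.53×22/0.47 = 24.81 min.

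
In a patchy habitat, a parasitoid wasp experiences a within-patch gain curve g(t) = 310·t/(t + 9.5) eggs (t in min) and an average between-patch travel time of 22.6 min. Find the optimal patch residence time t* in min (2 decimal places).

14.65 min

Maximise g(t)/(T+t): set derivative to zero → g'(t)(T+t) = g(t).
g'(t) = 310·9.5/(t + 9.5)². Setting 310·9.5/(t+9.5)² = 310t/[(t+9.5)(22.6+t)] gives 9.5(22.6+t) = t(t+9.5), so t² = 9.5×22.6 = 214.7.
t* = √214.7 = 14.65 min.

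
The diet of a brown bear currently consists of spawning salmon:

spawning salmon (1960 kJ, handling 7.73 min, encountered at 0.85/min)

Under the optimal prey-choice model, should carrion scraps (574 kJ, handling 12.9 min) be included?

No

Intake rate on the current diet: R = (0.85×1960) / (1 + 0.85×7.73) = 1666/7.571 = 220.1 kJ/min.
carrion scraps: E/h = 574/12.9 = 44.5 kJ/min.
Since 44.5 < R, time spent handling carrion scraps is better spent searching.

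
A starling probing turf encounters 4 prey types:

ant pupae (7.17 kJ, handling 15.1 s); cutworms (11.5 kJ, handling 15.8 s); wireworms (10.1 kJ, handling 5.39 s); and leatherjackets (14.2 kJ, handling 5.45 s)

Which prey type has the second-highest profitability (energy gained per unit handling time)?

Profitability E/h (kJ/s): ant pupae = 7.17/15.1 = 0.475, cutworms = 11.5/15.8 = 0.728, wireworms = 10.1/5.39 = 1.87, leatherjackets = 14.2/5.45 = 2.61.
Ranked: leatherjackets > wireworms > cutworms > ant pupae.

wireworms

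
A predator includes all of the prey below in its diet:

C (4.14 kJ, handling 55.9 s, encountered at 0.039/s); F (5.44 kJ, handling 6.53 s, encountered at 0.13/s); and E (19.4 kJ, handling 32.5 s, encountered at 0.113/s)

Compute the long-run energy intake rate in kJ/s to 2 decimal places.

0.40 kJ/s

R = (0.039×4.14 + 0.13×5.44 + 0.113×19.4) / (1 + 0.039×55.9 + 0.13×6.53 + 0.113×32.5) = 3.061/7.702 = 0.3974 kJ/s.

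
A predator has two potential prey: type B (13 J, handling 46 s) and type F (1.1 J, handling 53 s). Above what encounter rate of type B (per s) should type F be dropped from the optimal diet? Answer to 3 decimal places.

0.002 per s

Drop type F once their profitability E₂/h₂ falls below the rate achievable on type B alone: E₂/h₂ = λE₁/(1 + λh₁).
Solve for λ: λE₁h₂ = E₂(1 + λh₁) → λ(E₁h₂ − E₂h₁) = E₂ → λ = E₂/(E₁h₂ − E₂h₁).
λ = 1.1/(13×53 − 1.1×46) = 1.1/638.4 = 0.001723 per s.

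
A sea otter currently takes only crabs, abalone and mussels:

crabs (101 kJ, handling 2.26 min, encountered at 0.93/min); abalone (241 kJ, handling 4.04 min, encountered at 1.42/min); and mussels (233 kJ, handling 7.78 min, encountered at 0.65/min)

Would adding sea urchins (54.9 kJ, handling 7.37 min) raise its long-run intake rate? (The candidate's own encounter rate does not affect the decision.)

Intake rate on the current diet: R = (0.93×101 + 1.42×241 + 0.65×233) / (1 + 0.93×2.26 + 1.42×4.04 + 0.65×7.78) = 587.6/13.9 = 42.29 kJ/min.
sea urchins: E/h = 54.9/7.37 = 7.449 kJ/min.
Since 7.449 < R, time spent handling sea urchins is better spent searching.

No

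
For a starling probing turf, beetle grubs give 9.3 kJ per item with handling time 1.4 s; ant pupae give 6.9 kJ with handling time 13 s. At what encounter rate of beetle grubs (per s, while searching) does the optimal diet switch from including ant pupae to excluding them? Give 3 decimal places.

At the threshold, the rate on beetle grubs alone equals the profitability of ant pupae: λ·9.3/(1 + λ·1.4) = 6.9/13 = 0.5308.
Rearranging, λ(9.3 − 0.5308×1.4) = 0.5308, so λ = 0.5308/8.557 = 0.06203 per s.

0.062 per s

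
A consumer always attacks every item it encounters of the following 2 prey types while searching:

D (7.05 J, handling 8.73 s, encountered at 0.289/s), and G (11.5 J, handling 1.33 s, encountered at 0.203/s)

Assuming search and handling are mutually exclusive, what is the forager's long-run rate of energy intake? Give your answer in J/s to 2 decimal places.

1.15 J/s

R = Σλ_iE_i / (1 + Σλ_ih_i)
Numerator: 0.289×7.05 + 0.203×11.5 = 4.372
Denominator: 1 + 0.289×8.73 + 0.203×1.33 = 3.793
R = 4.372/3.793 = 1.153 J/s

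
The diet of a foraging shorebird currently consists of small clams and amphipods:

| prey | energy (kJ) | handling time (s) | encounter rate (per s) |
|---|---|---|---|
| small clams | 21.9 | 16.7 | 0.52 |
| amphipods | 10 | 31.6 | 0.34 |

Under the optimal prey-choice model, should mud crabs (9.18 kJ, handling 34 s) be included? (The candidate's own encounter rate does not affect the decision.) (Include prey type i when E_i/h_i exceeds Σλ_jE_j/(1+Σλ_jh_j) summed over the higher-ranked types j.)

No

On small clams and amphipods alone, R = ΣλE/(1+Σλh) = 14.79/20.43 = 0.7239 kJ/s.
Profitability of mud crabs: 9.18/34 = 0.27 kJ/s.
Since 0.27 < R, time spent handling mud crabs is better spent searching.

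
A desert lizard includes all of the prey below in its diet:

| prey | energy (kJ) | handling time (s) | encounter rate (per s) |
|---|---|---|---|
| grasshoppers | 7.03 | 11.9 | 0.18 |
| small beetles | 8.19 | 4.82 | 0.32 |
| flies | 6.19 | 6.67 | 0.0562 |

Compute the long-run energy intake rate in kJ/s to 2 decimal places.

R = Σλ_iE_i / (1 + Σλ_ih_i)
Numerator: 0.18×7.03 + 0.32×8.19 + 0.0562×6.19 = 4.234
Denominator: 1 + 0.18×11.9 + 0.32×4.82 + 0.0562×6.67 = 5.059
R = 4.234/5.059 = 0.8369 kJ/s

0.84 kJ/s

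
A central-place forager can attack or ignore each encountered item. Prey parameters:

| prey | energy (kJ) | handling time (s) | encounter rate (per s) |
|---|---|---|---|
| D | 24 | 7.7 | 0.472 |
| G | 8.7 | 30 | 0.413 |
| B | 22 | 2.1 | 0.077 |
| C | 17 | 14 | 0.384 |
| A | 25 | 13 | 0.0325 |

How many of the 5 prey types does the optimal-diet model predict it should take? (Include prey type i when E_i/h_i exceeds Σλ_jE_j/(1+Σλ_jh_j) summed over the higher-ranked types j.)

2

Rank by E/h (kJ/s): B 10.5, D 3.12, A 1.92, C 1.21, G 0.29. Include each in turn until the next type's E/h falls below the running intake rate.
Rate on top 1: 1.458. D: 3.12 > 1.458 → include.
Rate on top 2: 2.715. A: 1.92 < 2.715 → exclude; stop.
Optimal diet: B, D — 2 of 5 types.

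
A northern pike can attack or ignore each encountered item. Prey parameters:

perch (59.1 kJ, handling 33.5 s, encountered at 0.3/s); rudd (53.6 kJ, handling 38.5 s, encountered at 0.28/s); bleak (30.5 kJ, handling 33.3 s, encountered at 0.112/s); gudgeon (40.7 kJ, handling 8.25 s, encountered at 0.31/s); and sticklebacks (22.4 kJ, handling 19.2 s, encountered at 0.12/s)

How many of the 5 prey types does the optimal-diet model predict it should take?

1

Rank by E/h (kJ/s): gudgeon 4.93, perch 1.76, rudd 1.39, sticklebacks 1.17, bleak 0.916. Include each in turn until the next type's E/h falls below the running intake rate.
Rate on top 1: 3.547. perch: 1.76 < 3.547 → exclude; stop.
Optimal diet: gudgeon — 1 of 5 types.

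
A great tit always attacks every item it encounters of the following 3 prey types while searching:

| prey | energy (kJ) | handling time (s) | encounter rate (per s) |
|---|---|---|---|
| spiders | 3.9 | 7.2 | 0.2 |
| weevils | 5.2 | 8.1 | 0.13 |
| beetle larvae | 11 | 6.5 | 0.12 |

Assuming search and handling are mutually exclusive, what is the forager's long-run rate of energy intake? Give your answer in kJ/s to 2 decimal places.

R = (0.2×3.9 + 0.13×5.2 + 0.12×11) / (1 + 0.2×7.2 + 0.13×8.1 + 0.12×6.5) = 2.776/4.273 = 0.6497 kJ/s.

0.65 kJ/s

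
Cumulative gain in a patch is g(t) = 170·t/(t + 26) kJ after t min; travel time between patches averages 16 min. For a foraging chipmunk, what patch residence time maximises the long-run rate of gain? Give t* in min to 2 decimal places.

By the marginal value theorem, leave when the instantaneous gain rate g'(t) equals the habitat-wide average g(t)/(T + t).
g'(t) = 170·26/(t + 26)². Setting 170·26/(t+26)² = 170t/[(t+26)(16+t)] gives 26(16+t) = t(t+26), so t² = 26×16 = 416.
t* = √416 = 20.4 min.

20.40 min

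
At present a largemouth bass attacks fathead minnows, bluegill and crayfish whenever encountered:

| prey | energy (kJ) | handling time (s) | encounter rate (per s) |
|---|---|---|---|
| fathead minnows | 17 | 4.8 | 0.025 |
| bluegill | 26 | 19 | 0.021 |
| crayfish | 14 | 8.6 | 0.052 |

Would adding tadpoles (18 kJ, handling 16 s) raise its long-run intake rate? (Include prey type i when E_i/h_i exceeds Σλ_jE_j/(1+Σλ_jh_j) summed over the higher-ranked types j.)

Yes

Current rate: (0.025×17 + 0.021×26 + 0.052×14)/(1 + 0.025×4.8 + 0.021×19 + 0.052×8.6) = 0.8641 kJ/s.
tadpoles: E/h = 18/16 = 1.125 kJ/s.
Since 1.125 > R, including tadpoles increases the long-run rate.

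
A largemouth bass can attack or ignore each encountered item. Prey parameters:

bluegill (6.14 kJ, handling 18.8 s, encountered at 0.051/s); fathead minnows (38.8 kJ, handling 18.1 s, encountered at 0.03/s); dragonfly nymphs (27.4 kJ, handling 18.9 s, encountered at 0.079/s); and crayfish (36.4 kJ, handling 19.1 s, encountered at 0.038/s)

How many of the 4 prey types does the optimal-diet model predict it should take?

3

Profitabilities (E/h, kJ/s): fathead minnows 2.14, crayfish 1.91, dragonfly nymphs 1.45, bluegill 0.327. Add prey in this order while the next type's profitability exceeds the intake rate on those already taken.
Rate on top 1: 0.7544. crayfish: 1.91 > 0.7544 → include.
Rate on top 2: 1.123. dragonfly nymphs: 1.45 > 1.123 → include.
Rate on top 3: 1.253. bluegill: 0.327 < 1.253 → exclude; stop.
Optimal diet: fathead minnows, crayfish, dragonfly nymphs — 3 of 4 types.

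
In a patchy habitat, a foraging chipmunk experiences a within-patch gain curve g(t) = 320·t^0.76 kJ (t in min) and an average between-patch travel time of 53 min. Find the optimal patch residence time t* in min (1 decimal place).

167.8 min

Maximise g(t)/(T+t): set derivative to zero → g'(t)(T+t) = g(t).
g'(t) = 0.76·320·t^-0.24. Setting 0.76·320·t^-0.24 = 320·t^0.76/(53+t) gives 0.76(53+t) = t, so 0.24·t = 0.76×53.
t* = 0.76×53/0.24 = 167.8 min.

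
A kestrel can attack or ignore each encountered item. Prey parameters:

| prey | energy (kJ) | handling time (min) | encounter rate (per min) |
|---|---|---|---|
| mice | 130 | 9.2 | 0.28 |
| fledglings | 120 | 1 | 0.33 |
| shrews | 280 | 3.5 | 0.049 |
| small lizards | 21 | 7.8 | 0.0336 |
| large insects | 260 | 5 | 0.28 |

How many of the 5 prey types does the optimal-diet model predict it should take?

Rank by E/h (kJ/min): fledglings 120, shrews 80, large insects 52, mice 14.1, small lizards 2.69. Include each in turn until the next type's E/h falls below the running intake rate.
Rate on top 1: 29.77. shrews: 80 > 29.77 → include.
Rate on top 2: 35.51. large insects: 52 > 35.51 → include.
Rate on top 3: 43.47. mice: 14.1 < 43.47 → exclude; stop.
Optimal diet: fledglings, shrews, large insects — 3 of 5 types.

3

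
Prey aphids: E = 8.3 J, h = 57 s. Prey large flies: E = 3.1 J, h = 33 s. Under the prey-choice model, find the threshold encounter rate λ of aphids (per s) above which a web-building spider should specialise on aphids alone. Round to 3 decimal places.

At the threshold, the rate on aphids alone equals the profitability of large flies: λ·8.3/(1 + λ·57) = 3.1/33 = 0.09394.
Rearranging, λ(8.3 − 0.09394×57) = 0.09394, so λ = 0.09394/2.945 = 0.03189 per s.

0.032 per s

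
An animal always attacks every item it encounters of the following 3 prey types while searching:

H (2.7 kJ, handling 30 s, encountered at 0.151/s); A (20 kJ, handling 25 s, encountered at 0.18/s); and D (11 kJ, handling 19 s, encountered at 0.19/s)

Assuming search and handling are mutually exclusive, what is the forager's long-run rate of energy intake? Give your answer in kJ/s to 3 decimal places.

R = Σλ_iE_i / (1 + Σλ_ih_i)
Numerator: 0.151×2.7 + 0.18×20 + 0.19×11 = 6.098
Denominator: 1 + 0.151×30 + 0.18×25 + 0.19×19 = 13.64
R = 6.098/13.64 = 0.447 kJ/s

0.447 kJ/s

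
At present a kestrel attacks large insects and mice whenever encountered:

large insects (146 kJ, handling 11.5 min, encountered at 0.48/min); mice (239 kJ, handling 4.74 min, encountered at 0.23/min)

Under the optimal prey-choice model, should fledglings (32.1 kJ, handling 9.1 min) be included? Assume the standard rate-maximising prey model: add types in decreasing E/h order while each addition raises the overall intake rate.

Current rate: (0.48×146 + 0.23×239)/(1 + 0.48×11.5 + 0.23×4.74) = 16.43 kJ/min.
fledglings: E/h = 32.1/9.1 = 3.527 kJ/min.
3.527 < 16.43, so adding fledglings would lower the average — exclude it.

No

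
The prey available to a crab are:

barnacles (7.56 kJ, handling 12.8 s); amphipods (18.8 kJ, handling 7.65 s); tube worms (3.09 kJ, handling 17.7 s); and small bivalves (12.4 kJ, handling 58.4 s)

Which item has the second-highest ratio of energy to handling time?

barnacles

In descending order of E/h:
amphipods: 18.8/7.65 = 2.46 kJ/s
barnacles: 7.56/12.8 = 0.591 kJ/s
small bivalves: 12.4/58.4 = 0.212 kJ/s
tube worms: 3.09/17.7 = 0.175 kJ/s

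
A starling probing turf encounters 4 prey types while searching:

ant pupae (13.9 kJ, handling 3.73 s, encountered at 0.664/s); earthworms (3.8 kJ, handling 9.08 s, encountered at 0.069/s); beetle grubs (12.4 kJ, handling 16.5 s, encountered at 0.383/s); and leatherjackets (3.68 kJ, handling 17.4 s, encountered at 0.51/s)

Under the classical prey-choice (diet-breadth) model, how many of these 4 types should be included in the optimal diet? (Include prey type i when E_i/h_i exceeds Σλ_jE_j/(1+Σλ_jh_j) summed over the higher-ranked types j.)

1

Profitabilities (E/h, kJ/s): ant pupae 3.73, beetle grubs 0.752, earthworms 0.419, leatherjackets 0.211. Add prey in this order while the next type's profitability exceeds the intake rate on those already taken.
Rate on top 1: 2.655. beetle grubs: 0.752 < 2.655 → exclude; stop.
Optimal diet: ant pupae — 1 of 4 types.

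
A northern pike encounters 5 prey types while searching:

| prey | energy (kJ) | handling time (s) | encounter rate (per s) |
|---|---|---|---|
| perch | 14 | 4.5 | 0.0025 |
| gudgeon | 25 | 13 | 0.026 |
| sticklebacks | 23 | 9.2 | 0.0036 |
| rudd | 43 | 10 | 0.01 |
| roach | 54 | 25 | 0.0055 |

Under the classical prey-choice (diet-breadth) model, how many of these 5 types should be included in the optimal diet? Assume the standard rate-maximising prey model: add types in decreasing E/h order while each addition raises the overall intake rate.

5

Rank by E/h (kJ/s): rudd 4.3, perch 3.11, sticklebacks 2.5, roach 2.16, gudgeon 1.92. Include each in turn until the next type's E/h falls below the running intake rate.
Rate on top 1: 0.3909. perch: 3.11 > 0.3909 → include.
Rate on top 2: 0.4184. sticklebacks: 2.5 > 0.4184 → include.
Rate on top 3: 0.4787. roach: 2.16 > 0.4787 → include.
Rate on top 4: 0.659. gudgeon: 1.92 > 0.659 → include.
Optimal diet: rudd, perch, sticklebacks, roach, gudgeon — 5 of 5 types.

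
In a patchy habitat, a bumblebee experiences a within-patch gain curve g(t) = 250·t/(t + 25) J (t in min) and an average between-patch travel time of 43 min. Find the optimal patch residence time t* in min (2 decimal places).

32.79 min

Maximise g(t)/(T+t): set derivative to zero → g'(t)(T+t) = g(t).
g'(t) = 250·25/(t + 25)². Setting 250·25/(t+25)² = 250t/[(t+25)(43+t)] gives 25(43+t) = t(t+25), so t² = 25×43 = 1075.
t* = √1075 = 32.79 min.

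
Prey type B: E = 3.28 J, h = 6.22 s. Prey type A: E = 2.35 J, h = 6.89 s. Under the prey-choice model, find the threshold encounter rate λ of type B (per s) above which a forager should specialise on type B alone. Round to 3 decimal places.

0.294 per s

The zero-one rule: include type A iff E₂/h₂ > λE₁/(1+λh₁). Equality gives the switch point.
λE₁h₂ = E₂ + λE₂h₁ ⇒ λ = E₂/(E₁h₂ − E₂h₁) = 2.35/(22.6 − 14.62) = 0.2944 per s.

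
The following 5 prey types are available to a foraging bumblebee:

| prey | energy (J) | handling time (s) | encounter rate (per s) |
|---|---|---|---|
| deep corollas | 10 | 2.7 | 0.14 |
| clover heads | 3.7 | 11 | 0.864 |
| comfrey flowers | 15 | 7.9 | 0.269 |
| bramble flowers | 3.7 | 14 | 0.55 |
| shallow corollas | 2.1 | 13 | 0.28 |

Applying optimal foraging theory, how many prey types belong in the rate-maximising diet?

2

Profitabilities (E/h, J/s): deep corollas 3.7, comfrey flowers 1.9, clover heads 0.336, bramble flowers 0.264, shallow corollas 0.162. Add prey in this order while the next type's profitability exceeds the intake rate on those already taken.
Rate on top 1: 1.016. comfrey flowers: 1.9 > 1.016 → include.
Rate on top 2: 1.551. clover heads: 0.336 < 1.551 → exclude; stop.
Optimal diet: deep corollas, comfrey flowers — 2 of 5 types.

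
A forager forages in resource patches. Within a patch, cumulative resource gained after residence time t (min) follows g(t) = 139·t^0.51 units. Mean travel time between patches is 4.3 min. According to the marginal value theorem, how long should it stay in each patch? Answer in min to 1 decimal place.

By the marginal value theorem, leave when the instantaneous gain rate g'(t) equals the habitat-wide average g(t)/(T + t).
g'(t) = 0.51·139·t^-0.49. Setting 0.51·139·t^-0.49 = 139·t^0.51/(4.3+t) gives 0.51(4.3+t) = t, so 0.49·t = 0.51×4.3.
t* = 0.51×4.3/0.49 = 4.476 min.

4.5 min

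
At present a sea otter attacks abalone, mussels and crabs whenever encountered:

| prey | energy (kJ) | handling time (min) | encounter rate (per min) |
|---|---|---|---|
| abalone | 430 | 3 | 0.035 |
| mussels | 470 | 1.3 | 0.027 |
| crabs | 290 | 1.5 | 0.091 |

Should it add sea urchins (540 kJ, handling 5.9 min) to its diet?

On abalone, mussels and crabs alone, R = ΣλE/(1+Σλh) = 54.13/1.277 = 42.4 kJ/min.
sea urchins: E/h = 540/5.9 = 91.53 kJ/min.
Since 91.53 > R, including sea urchins increases the long-run rate.

Yes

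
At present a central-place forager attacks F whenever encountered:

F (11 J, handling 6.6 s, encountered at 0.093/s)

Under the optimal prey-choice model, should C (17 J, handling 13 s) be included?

On F alone, R = ΣλE/(1+Σλh) = 1.023/1.614 = 0.6339 J/s.
C: E/h = 17/13 = 1.308 J/s.
1.308 > 0.6339, so adding C raises the average — include it.

Yes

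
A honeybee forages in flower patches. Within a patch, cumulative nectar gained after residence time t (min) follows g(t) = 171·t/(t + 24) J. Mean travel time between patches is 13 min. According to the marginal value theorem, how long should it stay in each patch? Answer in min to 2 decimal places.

17.66 min

By the marginal value theorem, leave when the instantaneous gain rate g'(t) equals the habitat-wide average g(t)/(T + t).
g'(t) = 171·24/(t + 24)². Setting 171·24/(t+24)² = 171t/[(t+24)(13+t)] gives 24(13+t) = t(t+24), so t² = 24×13 = 312.
t* = √312 = 17.66 min.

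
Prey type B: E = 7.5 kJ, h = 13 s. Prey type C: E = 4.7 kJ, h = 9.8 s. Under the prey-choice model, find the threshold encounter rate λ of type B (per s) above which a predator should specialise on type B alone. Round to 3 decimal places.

0.379 per s

At the threshold, the rate on type B alone equals the profitability of type C: λ·7.5/(1 + λ·13) = 4.7/9.8 = 0.4796.
Rearranging, λ(7.5 − 0.4796×13) = 0.4796, so λ = 0.4796/1.265 = 0.379 per s.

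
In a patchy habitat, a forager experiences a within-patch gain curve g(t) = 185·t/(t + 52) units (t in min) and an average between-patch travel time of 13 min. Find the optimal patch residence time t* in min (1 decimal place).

Optimal t* satisfies g'(t*) = g(t*)/(T + t*).
g'(t) = 185·52/(t + 52)². Setting 185·52/(t+52)² = 185t/[(t+52)(13+t)] gives 52(13+t) = t(t+52), so t² = 52×13 = 676.
t* = √676 = 26 min.

26.0 min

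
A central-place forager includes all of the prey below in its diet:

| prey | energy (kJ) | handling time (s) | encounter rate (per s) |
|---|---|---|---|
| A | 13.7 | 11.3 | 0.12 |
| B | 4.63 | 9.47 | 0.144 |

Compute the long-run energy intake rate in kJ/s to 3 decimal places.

R = (0.12×13.7 + 0.144×4.63) / (1 + 0.12×11.3 + 0.144×9.47) = 2.311/3.72 = 0.6212 kJ/s.

0.621 kJ/s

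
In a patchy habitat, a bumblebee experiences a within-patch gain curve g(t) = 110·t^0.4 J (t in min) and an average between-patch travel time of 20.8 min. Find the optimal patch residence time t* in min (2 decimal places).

By the marginal value theorem, leave when the instantaneous gain rate g'(t) equals the habitat-wide average g(t)/(T + t).
g'(t) = 0.4·110·t^-0.6. Setting 0.4·110·t^-0.6 = 110·t^0.4/(20.8+t) gives 0.4(20.8+t) = t, so 0.60·t = 0.4×20.8.
t* = 0.4×20.8/0.60 = 13.87 min.

13.87 min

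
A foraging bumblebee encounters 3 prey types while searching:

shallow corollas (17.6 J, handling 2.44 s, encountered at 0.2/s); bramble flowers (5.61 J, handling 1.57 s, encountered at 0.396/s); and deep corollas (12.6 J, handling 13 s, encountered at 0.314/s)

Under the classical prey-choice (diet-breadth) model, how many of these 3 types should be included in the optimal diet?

Profitabilities (E/h, J/s): shallow corollas 7.21, bramble flowers 3.57, deep corollas 0.969. Add prey in this order while the next type's profitability exceeds the intake rate on those already taken.
Rate on top 1: 2.366. bramble flowers: 3.57 > 2.366 → include.
Rate on top 2: 2.721. deep corollas: 0.969 < 2.721 → exclude; stop.
Optimal diet: shallow corollas, bramble flowers — 2 of 3 types.

2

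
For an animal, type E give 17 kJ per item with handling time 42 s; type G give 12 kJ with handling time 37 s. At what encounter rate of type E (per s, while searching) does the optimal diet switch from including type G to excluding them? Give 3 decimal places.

0.096 per s

At the threshold, the rate on type E alone equals the profitability of type G: λ·17/(1 + λ·42) = 12/37 = 0.3243.
Rearranging, λ(17 − 0.3243×42) = 0.3243, so λ = 0.3243/3.378 = 0.096 per s.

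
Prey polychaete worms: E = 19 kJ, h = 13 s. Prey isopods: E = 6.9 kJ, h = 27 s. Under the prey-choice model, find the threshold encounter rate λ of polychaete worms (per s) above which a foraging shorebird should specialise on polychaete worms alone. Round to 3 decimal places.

Drop isopods once their profitability E₂/h₂ falls below the rate achievable on polychaete worms alone: E₂/h₂ = λE₁/(1 + λh₁).
Solve for λ: λE₁h₂ = E₂(1 + λh₁) → λ(E₁h₂ − E₂h₁) = E₂ → λ = E₂/(E₁h₂ − E₂h₁).
λ = 6.9/(19×27 − 6.9×13) = 6.9/423.3 = 0.0163 per s.

0.016 per s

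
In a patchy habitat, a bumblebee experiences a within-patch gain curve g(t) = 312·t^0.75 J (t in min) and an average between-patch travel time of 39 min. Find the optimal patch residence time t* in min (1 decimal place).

117.0 min

Maximise g(t)/(T+t): set derivative to zero → g'(t)(T+t) = g(t).
g'(t) = 0.75·312·t^-0.25. Setting 0.75·312·t^-0.25 = 312·t^0.75/(39+t) gives 0.75(39+t) = t, so 0.25·t = 0.75×39.
t* = 0.75×39/0.25 = 117 min.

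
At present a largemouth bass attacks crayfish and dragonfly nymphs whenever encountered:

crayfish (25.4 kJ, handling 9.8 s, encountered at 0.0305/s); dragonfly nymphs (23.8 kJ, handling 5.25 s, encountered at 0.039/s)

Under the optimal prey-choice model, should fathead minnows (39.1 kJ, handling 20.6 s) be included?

Yes

Intake rate on the current diet: R = (0.0305×25.4 + 0.039×23.8) / (1 + 0.0305×9.8 + 0.039×5.25) = 1.703/1.504 = 1.133 kJ/s.
Profitability of fathead minnows: 39.1/20.6 = 1.898 kJ/s.
1.898 > 1.133, so adding fathead minnows raises the average — include it.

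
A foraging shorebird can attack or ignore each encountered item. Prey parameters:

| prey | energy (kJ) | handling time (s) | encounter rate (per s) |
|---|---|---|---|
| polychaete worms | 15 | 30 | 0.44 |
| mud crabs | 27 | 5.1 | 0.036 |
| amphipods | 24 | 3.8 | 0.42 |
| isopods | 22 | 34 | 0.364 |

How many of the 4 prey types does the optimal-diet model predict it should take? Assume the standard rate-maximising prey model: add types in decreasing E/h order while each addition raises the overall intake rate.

Rank by E/h (kJ/s): amphipods 6.32, mud crabs 5.29, isopods 0.647, polychaete worms 0.5. Include each in turn until the next type's E/h falls below the running intake rate.
Rate on top 1: 3.883. mud crabs: 5.29 > 3.883 → include.
Rate on top 2: 3.976. isopods: 0.647 < 3.976 → exclude; stop.
Optimal diet: amphipods, mud crabs — 2 of 4 types.

2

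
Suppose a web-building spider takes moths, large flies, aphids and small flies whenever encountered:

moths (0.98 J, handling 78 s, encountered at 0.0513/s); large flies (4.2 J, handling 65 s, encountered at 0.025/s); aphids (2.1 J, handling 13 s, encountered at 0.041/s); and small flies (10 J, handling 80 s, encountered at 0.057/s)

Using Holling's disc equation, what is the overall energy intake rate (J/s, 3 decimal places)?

0.069 J/s

Energy encountered per unit search time: 0.0513×0.98 + 0.025×4.2 + 0.041×2.1 + 0.057×10 = 0.8114 J/s.
Handling time per unit search time: 0.0513×78 + 0.025×65 + 0.041×13 + 0.057×80 = 10.72.
Rate = 0.8114/(1 + 10.72) = 0.06923 J/s.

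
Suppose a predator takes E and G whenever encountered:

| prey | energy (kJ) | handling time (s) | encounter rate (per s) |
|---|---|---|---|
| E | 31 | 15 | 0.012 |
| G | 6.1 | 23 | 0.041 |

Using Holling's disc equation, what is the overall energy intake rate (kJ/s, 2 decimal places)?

R = Σλ_iE_i / (1 + Σλ_ih_i)
Numerator: 0.012×31 + 0.041×6.1 = 0.6221
Denominator: 1 + 0.012×15 + 0.041×23 = 2.123
R = 0.6221/2.123 = 0.293 kJ/s

0.29 kJ/s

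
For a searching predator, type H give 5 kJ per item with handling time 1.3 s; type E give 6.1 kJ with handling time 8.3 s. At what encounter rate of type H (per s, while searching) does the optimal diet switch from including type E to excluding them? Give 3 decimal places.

The zero-one rule: include type E iff E₂/h₂ > λE₁/(1+λh₁). Equality gives the switch point.
λE₁h₂ = E₂ + λE₂h₁ ⇒ λ = E₂/(E₁h₂ − E₂h₁) = 6.1/(41.5 − 7.93) = 0.1817 per s.

0.182 per s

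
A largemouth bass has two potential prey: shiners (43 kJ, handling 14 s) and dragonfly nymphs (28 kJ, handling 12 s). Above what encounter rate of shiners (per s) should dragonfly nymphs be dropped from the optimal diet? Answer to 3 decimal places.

0.226 per s

At the threshold, the rate on shiners alone equals the profitability of dragonfly nymphs: λ·43/(1 + λ·14) = 28/12 = 2.333.
Rearranging, λ(43 − 2.333×14) = 2.333, so λ = 2.333/10.33 = 0.2258 per s.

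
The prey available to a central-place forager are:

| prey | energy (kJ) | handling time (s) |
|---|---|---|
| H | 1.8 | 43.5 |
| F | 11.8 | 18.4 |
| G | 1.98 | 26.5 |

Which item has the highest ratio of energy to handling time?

In descending order of E/h:
F: 11.8/18.4 = 0.641 kJ/s
G: 1.98/26.5 = 0.0747 kJ/s
H: 1.8/43.5 = 0.0414 kJ/s

F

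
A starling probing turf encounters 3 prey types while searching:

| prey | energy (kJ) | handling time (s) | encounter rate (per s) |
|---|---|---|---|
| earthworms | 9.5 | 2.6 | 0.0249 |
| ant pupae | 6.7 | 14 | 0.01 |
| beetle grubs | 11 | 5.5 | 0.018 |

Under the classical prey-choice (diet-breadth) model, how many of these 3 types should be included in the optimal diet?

3

E/h in descending order: earthworms 3.65, beetle grubs 2, ant pupae 0.479 kJ/s. The optimal diet is the largest prefix of this list for which every included type satisfies E_i/h_i > R on the types above it.
Rate on top 1: 0.2222. beetle grubs: 2 > 0.2222 → include.
Rate on top 2: 0.3734. ant pupae: 0.479 > 0.3734 → include.
Optimal diet: earthworms, beetle grubs, ant pupae — 3 of 3 types.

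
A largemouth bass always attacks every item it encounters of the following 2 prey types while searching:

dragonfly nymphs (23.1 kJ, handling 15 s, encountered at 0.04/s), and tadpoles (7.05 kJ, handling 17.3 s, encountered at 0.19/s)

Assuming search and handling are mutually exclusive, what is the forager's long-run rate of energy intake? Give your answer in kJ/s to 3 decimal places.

R = (0.04×23.1 + 0.19×7.05) / (1 + 0.04×15 + 0.19×17.3) = 2.264/4.887 = 0.4632 kJ/s.

0.463 kJ/s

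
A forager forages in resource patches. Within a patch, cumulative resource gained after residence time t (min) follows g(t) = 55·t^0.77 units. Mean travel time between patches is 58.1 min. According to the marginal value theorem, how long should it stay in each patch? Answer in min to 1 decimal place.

194.5 min

By the marginal value theorem, leave when the instantaneous gain rate g'(t) equals the habitat-wide average g(t)/(T + t).
g'(t) = 0.77·55·t^-0.23. Setting 0.77·55·t^-0.23 = 55·t^0.77/(58.1+t) gives 0.77(58.1+t) = t, so 0.23·t = 0.77×58.1.
t* = 0.77×58.1/0.23 = 194.5 min.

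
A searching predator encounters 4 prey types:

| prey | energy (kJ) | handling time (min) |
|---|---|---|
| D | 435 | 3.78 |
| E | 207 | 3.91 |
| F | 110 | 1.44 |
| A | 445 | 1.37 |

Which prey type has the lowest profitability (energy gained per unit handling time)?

E

In descending order of E/h:
A: 445/1.37 = 325 kJ/min
D: 435/3.78 = 115 kJ/min
F: 110/1.44 = 76.4 kJ/min
E: 207/3.91 = 52.9 kJ/min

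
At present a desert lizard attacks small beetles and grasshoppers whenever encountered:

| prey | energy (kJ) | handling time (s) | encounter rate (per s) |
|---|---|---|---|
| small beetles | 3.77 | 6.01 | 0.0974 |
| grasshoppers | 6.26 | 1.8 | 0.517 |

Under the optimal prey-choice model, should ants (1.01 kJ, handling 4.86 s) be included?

No

Current rate: (0.0974×3.77 + 0.517×6.26)/(1 + 0.0974×6.01 + 0.517×1.8) = 1.432 kJ/s.
ants: E/h = 1.01/4.86 = 0.2078 kJ/s.
0.2078 < 1.432, so adding ants would lower the average — exclude it.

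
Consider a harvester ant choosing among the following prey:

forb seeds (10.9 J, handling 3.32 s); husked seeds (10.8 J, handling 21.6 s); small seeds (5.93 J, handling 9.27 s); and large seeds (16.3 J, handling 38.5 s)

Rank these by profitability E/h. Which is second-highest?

In descending order of E/h:
forb seeds: 10.9/3.32 = 3.28 J/s
small seeds: 5.93/9.27 = 0.64 J/s
husked seeds: 10.8/21.6 = 0.5 J/s
large seeds: 16.3/38.5 = 0.423 J/s

small seeds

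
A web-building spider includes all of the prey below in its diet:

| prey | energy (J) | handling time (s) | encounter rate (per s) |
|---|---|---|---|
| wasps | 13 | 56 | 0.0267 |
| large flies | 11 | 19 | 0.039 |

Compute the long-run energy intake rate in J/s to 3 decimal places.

0.240 J/s

Energy encountered per unit search time: 0.0267×13 + 0.039×11 = 0.7761 J/s.
Handling time per unit search time: 0.0267×56 + 0.039×19 = 2.236.
Rate = 0.7761/(1 + 2.236) = 0.2398 J/s.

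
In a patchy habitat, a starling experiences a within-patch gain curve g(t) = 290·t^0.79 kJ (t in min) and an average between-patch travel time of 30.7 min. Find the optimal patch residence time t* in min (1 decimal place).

115.5 min

Optimal t* satisfies g'(t*) = g(t*)/(T + t*).
g'(t) = 0.79·290·t^-0.21. Setting 0.79·290·t^-0.21 = 290·t^0.79/(30.7+t) gives 0.79(30.7+t) = t, so 0.21·t = 0.79×30.7.
t* = 0.79×30.7/0.21 = 115.5 min.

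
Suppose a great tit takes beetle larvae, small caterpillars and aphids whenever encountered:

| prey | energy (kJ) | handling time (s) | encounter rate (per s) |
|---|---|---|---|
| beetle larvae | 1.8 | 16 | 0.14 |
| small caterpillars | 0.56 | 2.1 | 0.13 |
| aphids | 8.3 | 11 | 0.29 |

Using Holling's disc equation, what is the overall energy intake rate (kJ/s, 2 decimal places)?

0.41 kJ/s

Energy encountered per unit search time: 0.14×1.8 + 0.13×0.56 + 0.29×8.3 = 2.732 kJ/s.
Handling time per unit search time: 0.14×16 + 0.13×2.1 + 0.29×11 = 5.703.
Rate = 2.732/(1 + 5.703) = 0.4075 kJ/s.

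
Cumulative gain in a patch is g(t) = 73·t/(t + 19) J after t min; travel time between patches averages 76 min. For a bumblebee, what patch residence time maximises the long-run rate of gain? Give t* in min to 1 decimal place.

38.0 min

Optimal t* satisfies g'(t*) = g(t*)/(T + t*).
g'(t) = 73·19/(t + 19)². Setting 73·19/(t+19)² = 73t/[(t+19)(76+t)] gives 19(76+t) = t(t+19), so t² = 19×76 = 1444.
t* = √1444 = 38 min.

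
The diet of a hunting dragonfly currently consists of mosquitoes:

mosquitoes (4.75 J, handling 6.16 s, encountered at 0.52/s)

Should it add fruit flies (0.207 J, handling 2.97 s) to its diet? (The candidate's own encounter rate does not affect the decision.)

On mosquitoes alone, R = ΣλE/(1+Σλh) = 2.47/4.203 = 0.5876 J/s.
Profitability of fruit flies: 0.207/2.97 = 0.0697 J/s.
Since 0.0697 < R, time spent handling fruit flies is better spent searching.

No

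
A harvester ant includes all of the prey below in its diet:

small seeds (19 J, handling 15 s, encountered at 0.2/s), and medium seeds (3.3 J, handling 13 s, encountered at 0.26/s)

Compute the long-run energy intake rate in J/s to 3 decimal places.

0.631 J/s

Energy encountered per unit search time: 0.2×19 + 0.26×3.3 = 4.658 J/s.
Handling time per unit search time: 0.2×15 + 0.26×13 = 6.38.
Rate = 4.658/(1 + 6.38) = 0.6312 J/s.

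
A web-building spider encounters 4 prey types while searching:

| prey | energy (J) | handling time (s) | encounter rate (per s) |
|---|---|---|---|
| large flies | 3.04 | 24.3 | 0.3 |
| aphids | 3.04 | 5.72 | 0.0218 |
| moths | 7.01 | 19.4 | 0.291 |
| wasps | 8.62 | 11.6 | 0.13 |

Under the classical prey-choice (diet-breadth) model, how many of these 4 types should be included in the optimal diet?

2

Profitabilities (E/h, J/s): wasps 0.743, aphids 0.531, moths 0.361, large flies 0.125. Add prey in this order while the next type's profitability exceeds the intake rate on those already taken.
Rate on top 1: 0.4468. aphids: 0.531 > 0.4468 → include.
Rate on top 2: 0.4508. moths: 0.361 < 0.4508 → exclude; stop.
Optimal diet: wasps, aphids — 2 of 4 types.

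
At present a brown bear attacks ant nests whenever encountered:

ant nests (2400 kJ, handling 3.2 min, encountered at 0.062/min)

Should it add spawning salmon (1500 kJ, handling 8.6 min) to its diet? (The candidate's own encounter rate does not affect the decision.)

Yes

Current rate: (0.062×2400)/(1 + 0.062×3.2) = 124.2 kJ/min.
spawning salmon: E/h = 1500/8.6 = 174.4 kJ/min.
Since 174.4 > R, including spawning salmon increases the long-run rate.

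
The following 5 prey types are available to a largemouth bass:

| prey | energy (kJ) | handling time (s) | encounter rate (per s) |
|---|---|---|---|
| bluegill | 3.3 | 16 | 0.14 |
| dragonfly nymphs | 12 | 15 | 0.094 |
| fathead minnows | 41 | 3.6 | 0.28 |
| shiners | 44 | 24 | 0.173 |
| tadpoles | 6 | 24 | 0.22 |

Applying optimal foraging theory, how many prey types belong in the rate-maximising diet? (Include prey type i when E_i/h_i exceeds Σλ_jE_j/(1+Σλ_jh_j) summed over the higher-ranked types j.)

E/h in descending order: fathead minnows 11.4, shiners 1.83, dragonfly nymphs 0.8, tadpoles 0.25, bluegill 0.206 kJ/s. The optimal diet is the largest prefix of this list for which every included type satisfies E_i/h_i > R on the types above it.
Rate on top 1: 5.717. shiners: 1.83 < 5.717 → exclude; stop.
Optimal diet: fathead minnows — 1 of 5 types.

1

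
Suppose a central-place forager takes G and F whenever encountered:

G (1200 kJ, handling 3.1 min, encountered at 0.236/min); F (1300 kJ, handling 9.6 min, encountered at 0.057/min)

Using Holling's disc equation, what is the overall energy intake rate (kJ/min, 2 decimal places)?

R = Σλ_iE_i / (1 + Σλ_ih_i)
Numerator: 0.236×1200 + 0.057×1300 = 357.3
Denominator: 1 + 0.236×3.1 + 0.057×9.6 = 2.279
R = 357.3/2.279 = 156.8 kJ/min

156.79 kJ/min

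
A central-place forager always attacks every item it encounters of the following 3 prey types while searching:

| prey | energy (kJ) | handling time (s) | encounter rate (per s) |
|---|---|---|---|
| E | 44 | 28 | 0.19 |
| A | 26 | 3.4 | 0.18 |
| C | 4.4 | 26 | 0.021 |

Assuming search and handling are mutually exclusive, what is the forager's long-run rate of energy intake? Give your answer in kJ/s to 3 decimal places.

R = Σλ_iE_i / (1 + Σλ_ih_i)
Numerator: 0.19×44 + 0.18×26 + 0.021×4.4 = 13.13
Denominator: 1 + 0.19×28 + 0.18×3.4 + 0.021×26 = 7.478
R = 13.13/7.478 = 1.756 kJ/s

1.756 kJ/s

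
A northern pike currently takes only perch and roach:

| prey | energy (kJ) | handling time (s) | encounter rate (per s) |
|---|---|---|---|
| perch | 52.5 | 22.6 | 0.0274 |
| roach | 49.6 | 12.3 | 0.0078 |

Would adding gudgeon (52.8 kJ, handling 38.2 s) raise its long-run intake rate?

On perch and roach alone, R = ΣλE/(1+Σλh) = 1.825/1.715 = 1.064 kJ/s.
gudgeon: E/h = 52.8/38.2 = 1.382 kJ/s.
Since 1.382 > R, including gudgeon increases the long-run rate.

Yes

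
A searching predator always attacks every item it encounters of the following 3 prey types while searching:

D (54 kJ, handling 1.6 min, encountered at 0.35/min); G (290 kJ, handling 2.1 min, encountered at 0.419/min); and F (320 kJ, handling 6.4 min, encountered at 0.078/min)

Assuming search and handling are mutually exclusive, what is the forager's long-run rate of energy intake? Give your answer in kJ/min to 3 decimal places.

56.266 kJ/min

R = (0.35×54 + 0.419×290 + 0.078×320) / (1 + 0.35×1.6 + 0.419×2.1 + 0.078×6.4) = 165.4/2.939 = 56.27 kJ/min.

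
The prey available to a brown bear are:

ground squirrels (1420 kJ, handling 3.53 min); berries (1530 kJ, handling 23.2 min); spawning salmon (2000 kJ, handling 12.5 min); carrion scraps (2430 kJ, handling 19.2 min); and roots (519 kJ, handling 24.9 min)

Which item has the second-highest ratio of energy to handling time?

In descending order of E/h:
ground squirrels: 1420/3.53 = 402 kJ/min
spawning salmon: 2000/12.5 = 160 kJ/min
carrion scraps: 2430/19.2 = 127 kJ/min
berries: 1530/23.2 = 65.9 kJ/min
roots: 519/24.9 = 20.8 kJ/min

spawning salmon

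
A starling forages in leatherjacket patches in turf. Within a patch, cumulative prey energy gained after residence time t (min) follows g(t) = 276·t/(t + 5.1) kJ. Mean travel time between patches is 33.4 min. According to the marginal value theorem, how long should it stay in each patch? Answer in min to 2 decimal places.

13.05 min

Optimal t* satisfies g'(t*) = g(t*)/(T + t*).
g'(t) = 276·5.1/(t + 5.1)². Setting 276·5.1/(t+5.1)² = 276t/[(t+5.1)(33.4+t)] gives 5.1(33.4+t) = t(t+5.1), so t² = 5.1×33.4 = 170.3.
t* = √170.3 = 13.05 min.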